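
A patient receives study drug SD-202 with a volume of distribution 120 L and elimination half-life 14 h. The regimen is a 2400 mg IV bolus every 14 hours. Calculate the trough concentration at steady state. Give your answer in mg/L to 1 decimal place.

The dosing interval is 1 half-life, so f = 2^(−1) = 0.5.
At steady state, R = 1/(1 − 0.5) = 2/1.
Single-dose peak C₀ = D/Vd = 2400/120 = 20 mg/L.
Steady-state peak Cmax,ss = C₀·R = 20 × 2/1 ≈ 40.000 mg/L.
Steady-state trough Cmin,ss = Cmax,ss·f ≈ 40.000 × 0.5 ≈ 20.000 mg/L.

20.0 mg/L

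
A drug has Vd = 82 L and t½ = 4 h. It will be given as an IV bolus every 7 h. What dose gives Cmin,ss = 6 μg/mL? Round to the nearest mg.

τ/t½ = 7/4 ≈ 1.75, so f = (1/2)^(7/4) ≈ 0.297302.
Cmin,ss = (D/Vd)·f/(1−f), so D = Cmin,ss·Vd·(1−f)/f.
D = 6 × 82 × (1−f)/f ≈ 6 × 82 × 2.36358 ≈ 1162.88 mg.

1163 mg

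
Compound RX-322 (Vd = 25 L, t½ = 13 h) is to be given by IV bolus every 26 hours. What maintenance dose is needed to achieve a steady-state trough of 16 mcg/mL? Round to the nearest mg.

τ/t½ = 26/13 ≈ 2, so f = (1/2)^(26/13) ≈ 0.250000.
Cmin,ss = (D/Vd)·f/(1−f), so D = Cmin,ss·Vd·(1−f)/f.
D = 16 × 25 × (1−f)/f ≈ 16 × 25 × 3.00000 ≈ 1200.00 mg.

1200 mg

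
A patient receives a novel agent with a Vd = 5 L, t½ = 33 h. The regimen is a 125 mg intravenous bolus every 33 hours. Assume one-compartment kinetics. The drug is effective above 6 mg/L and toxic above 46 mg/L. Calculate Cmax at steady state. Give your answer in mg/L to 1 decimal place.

50.0 mg/L

τ = 33 h = 1 half-life, so f = (1/2)^1 = 0.5.
At steady state, R = 1/(1 − 0.5) = 2/1.
Single-dose peak C₀ = D/Vd = 125/5 = 25 mg/L.
Steady-state peak Cmax,ss = C₀·R = 25 × 2/1 ≈ 50.000 mg/L.
Peak 50.0 mg/L vs MTC 46 mg/L: exceeds toxic threshold.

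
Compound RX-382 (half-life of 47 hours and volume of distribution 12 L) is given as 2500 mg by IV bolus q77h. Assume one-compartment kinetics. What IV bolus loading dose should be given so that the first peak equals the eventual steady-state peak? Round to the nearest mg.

3683 mg

f = (1/2)^(77/47) ≈ 0.321235; accumulation ratio R = 1/(1−f) ≈ 1.47326.
Loading dose to hit Cmax,ss on first dose: D_load = D_maint·R ≈ 2500 × 1.47326 ≈ 3683.15 mg.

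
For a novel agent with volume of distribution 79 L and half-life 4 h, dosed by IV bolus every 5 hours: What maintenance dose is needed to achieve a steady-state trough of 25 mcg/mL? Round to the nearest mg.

2722 mg

τ/t½ = 5/4 ≈ 1.25, so f = (1/2)^(5/4) ≈ 0.420448.
Cmin,ss = (D/Vd)·f/(1−f), so D = Cmin,ss·Vd·(1−f)/f.
D = 25 × 79 × (1−f)/f ≈ 25 × 79 × 1.37842 ≈ 2722.38 mg.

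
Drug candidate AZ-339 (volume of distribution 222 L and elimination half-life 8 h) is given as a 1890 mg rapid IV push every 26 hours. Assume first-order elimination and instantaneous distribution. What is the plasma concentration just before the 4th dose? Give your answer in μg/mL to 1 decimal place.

f = (1/2)^(τ/t½) = (1/2)^(26/8) ≈ 0.1051.
C₀ = D/Vd = 1890/222 ≈ 8.514 μg/mL.
Before the 4th dose, 3 doses have been given. Superposition: Cmin = C₀·(f + f² + … + f^3).
≈ 8.514 × (0.1051 + 0.0110 + 0.0012) ≈ 8.514 × 0.1173 ≈ 0.999 μg/mL.

1.0 μg/mL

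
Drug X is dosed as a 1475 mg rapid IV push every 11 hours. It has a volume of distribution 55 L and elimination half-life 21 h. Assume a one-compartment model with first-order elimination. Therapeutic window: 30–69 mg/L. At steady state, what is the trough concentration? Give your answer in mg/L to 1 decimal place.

τ/t½ = 11/21 ≈ 0.52381, so fraction remaining f = (1/2)^(11/21) ≈ 0.6955.
Each bolus raises the concentration by D/Vd = 1475/55 ≈ 26.818 mg/L.
Steady-state trough Cmin,ss = C₀·f/(1−f) ≈ 26.818 × 0.6955/0.3045 ≈ 61.254 mg/L.
Trough 61.3 mg/L vs MEC 30 mg/L: adequate.

61.3 mg/L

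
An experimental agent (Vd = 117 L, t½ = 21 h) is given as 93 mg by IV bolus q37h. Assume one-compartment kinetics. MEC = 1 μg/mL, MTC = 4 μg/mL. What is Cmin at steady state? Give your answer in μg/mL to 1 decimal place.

τ/t½ = 37/21 ≈ 1.7619, so fraction remaining f = (1/2)^(37/21) ≈ 0.2949.
Accumulation ratio R = 1/(1 − f) ≈ 1/0.7051 ≈ 1.4182.
Each bolus raises the concentration by D/Vd = 93/117 ≈ 0.795 μg/mL.
Steady-state peak Cmax,ss = C₀·R ≈ 0.795 × 1.4182 ≈ 1.127 μg/mL.
One interval later, Cmin,ss = Cmax,ss·e^(−kτ) ≈ 1.127 × 0.2949 ≈ 0.332 μg/mL.
Trough 0.3 μg/mL vs MEC 1 μg/mL: subtherapeutic.

0.3 μg/mL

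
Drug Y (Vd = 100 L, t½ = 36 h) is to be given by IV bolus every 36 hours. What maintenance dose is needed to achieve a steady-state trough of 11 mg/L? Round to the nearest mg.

τ/t½ = 36/36 ≈ 1, so f = (1/2)^(36/36) ≈ 0.500000.
Cmin,ss = (D/Vd)·f/(1−f), so D = Cmin,ss·Vd·(1−f)/f.
D = 11 × 100 × (1−f)/f ≈ 11 × 100 × 1.00000 ≈ 1100.00 mg.

1100 mg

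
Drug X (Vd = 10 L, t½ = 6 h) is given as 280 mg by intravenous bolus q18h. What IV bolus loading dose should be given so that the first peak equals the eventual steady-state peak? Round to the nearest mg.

320 mg

f = (1/2)^(18/6) ≈ 0.125000; accumulation ratio R = 1/(1−f) ≈ 1.14286.
Loading dose to hit Cmax,ss on first dose: D_load = D_maint·R ≈ 280 × 1.14286 ≈ 320.00 mg.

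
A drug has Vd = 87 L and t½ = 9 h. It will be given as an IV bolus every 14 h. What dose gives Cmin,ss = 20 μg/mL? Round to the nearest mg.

3375 mg

τ/t½ = 14/9 ≈ 1.5556, so f = (1/2)^(14/9) ≈ 0.340198.
Cmin,ss = (D/Vd)·f/(1−f), so D = Cmin,ss·Vd·(1−f)/f.
D = 20 × 87 × (1−f)/f ≈ 20 × 87 × 1.93946 ≈ 3374.66 mg.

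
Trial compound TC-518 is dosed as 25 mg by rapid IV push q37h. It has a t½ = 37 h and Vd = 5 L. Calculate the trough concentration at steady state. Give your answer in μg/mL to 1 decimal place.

The dosing interval is 1 half-life, so f = 2^(−1) = 0.5.
At steady state, R = 1/(1 − 0.5) = 2/1.
Single-dose peak C₀ = D/Vd = 25/5 = 5 μg/mL.
Steady-state peak Cmax,ss = C₀·R = 5 × 2/1 ≈ 10.000 μg/mL.
Steady-state trough Cmin,ss = Cmax,ss·f ≈ 10.000 × 0.5 ≈ 5.000 μg/mL.

5.0 μg/mL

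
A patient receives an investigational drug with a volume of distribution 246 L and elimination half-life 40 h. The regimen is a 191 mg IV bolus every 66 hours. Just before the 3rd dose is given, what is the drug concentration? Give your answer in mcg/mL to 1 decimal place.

0.3 mcg/mL

f = (1/2)^(τ/t½) = (1/2)^(66/40) ≈ 0.3186.
C₀ = D/Vd = 191/246 ≈ 0.776 mcg/mL.
Before the 3rd dose, 2 doses have been given. Superposition: Cmin = C₀·(f + f²).
≈ 0.776 × (0.3186 + 0.1015) ≈ 0.776 × 0.4201 ≈ 0.326 mcg/mL.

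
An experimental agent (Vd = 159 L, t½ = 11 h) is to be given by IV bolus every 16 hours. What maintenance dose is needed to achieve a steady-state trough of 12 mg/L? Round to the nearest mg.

3321 mg

τ/t½ = 16/11 ≈ 1.4545, so f = (1/2)^(16/11) ≈ 0.364870.
Cmin,ss = (D/Vd)·f/(1−f), so D = Cmin,ss·Vd·(1−f)/f.
D = 12 × 159 × (1−f)/f ≈ 12 × 159 × 1.74070 ≈ 3321.26 mg.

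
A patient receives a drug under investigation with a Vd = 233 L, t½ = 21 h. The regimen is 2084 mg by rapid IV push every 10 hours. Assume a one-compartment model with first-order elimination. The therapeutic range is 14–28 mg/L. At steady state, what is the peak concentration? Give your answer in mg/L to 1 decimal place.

31.8 mg/L

k = ln2/t½ = ln2/21 ≈ 0.033007 h⁻¹; fraction remaining f = e^(−kτ) = e^(−0.033007×10) ≈ 0.7189.
At steady state, accumulation factor R = 1/(1 − e^(−kτ)) ≈ 3.5575.
Each bolus raises the concentration by D/Vd = 2084/233 ≈ 8.944 mg/L.
Steady-state peak Cmax,ss = C₀·R ≈ 8.944 × 3.5575 ≈ 31.818 mg/L.
Peak 31.8 mg/L vs MTC 28 mg/L: exceeds toxic threshold.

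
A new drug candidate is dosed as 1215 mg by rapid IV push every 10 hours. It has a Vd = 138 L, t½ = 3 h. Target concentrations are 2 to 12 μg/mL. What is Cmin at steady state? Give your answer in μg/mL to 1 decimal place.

1.0 μg/mL

τ/t½ = 10/3 ≈ 3.3333, so fraction remaining f = (1/2)^(10/3) ≈ 0.0992.
Each bolus raises the concentration by D/Vd = 1215/138 ≈ 8.804 μg/mL.
Steady-state trough Cmin,ss = C₀·f/(1−f) ≈ 8.804 × 0.0992/0.9008 ≈ 0.970 μg/mL.
Trough 1.0 μg/mL vs MEC 2 μg/mL: subtherapeutic.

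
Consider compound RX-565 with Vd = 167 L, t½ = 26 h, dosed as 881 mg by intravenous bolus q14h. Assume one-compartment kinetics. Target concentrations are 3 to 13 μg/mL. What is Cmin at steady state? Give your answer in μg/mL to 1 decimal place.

Over one 14-h interval, 14/26 ≈ 0.53846 half-lives elapse, leaving f ≈ 0.6885 of each dose.
Accumulation ratio R = 1/(1 − f) ≈ 1/0.3115 ≈ 3.2103.
Single-dose peak C₀ = D/Vd = 881/167 ≈ 5.275 μg/mL.
Cmax,ss = C₀/(1 − f) ≈ 5.275/0.3115 ≈ 16.934 μg/mL.
One interval later, Cmin,ss = Cmax,ss·e^(−kτ) ≈ 16.934 × 0.6885 ≈ 11.659 μg/mL.
Trough 11.7 μg/mL vs MEC 3 μg/mL: adequate.

11.7 μg/mL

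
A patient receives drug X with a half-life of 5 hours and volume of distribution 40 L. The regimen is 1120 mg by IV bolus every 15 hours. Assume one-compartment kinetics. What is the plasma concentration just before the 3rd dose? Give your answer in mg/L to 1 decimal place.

3.9 mg/L

f = (1/2)^(τ/t½) = (1/2)^(15/5) ≈ 0.1250.
C₀ = D/Vd = 1120/40 ≈ 28.000 mg/L.
Before the 3rd dose, 2 doses have been given. Superposition: Cmin = C₀·(f + f²).
≈ 28.000 × (0.1250 + 0.0156) ≈ 28.000 × 0.1406 ≈ 3.937 mg/L.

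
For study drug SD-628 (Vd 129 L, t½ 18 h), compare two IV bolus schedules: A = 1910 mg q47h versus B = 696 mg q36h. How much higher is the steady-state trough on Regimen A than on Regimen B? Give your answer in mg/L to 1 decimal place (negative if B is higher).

Regimen A: f = (1/2)^(47/18) ≈ 0.1637; Cmin,ss = (1910/129)·f/(1−f) ≈ 2.898 mg/L.
Regimen B: f = (1/2)^(36/18) ≈ 0.2500; Cmin,ss = (696/129)·f/(1−f) ≈ 1.798 mg/L.
Difference ≈ 2.898 − 1.798 ≈ 1.100 mg/L.

1.1 mg/L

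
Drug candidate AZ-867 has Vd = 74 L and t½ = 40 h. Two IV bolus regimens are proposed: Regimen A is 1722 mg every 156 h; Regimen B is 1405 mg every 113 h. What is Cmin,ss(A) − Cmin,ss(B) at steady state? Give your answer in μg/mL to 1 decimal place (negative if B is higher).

-1.4 μg/mL

Regimen A: f = (1/2)^(156/40) ≈ 0.0670; Cmin,ss = (1722/74)·f/(1−f) ≈ 1.671 μg/mL.
Regimen B: f = (1/2)^(113/40) ≈ 0.1411; Cmin,ss = (1405/74)·f/(1−f) ≈ 3.119 μg/mL.
Difference ≈ 1.671 − 3.119 ≈ -1.448 μg/mL.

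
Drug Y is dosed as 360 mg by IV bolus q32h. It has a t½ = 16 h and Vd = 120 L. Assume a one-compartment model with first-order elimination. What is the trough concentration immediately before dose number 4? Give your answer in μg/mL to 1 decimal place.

1.0 μg/mL

f = (1/2)^(τ/t½) = (1/2)^(32/16) ≈ 0.2500.
C₀ = D/Vd = 360/120 ≈ 3.000 μg/mL.
Before the 4th dose, 3 doses have been given. Superposition: Cmin = C₀·(f + f² + … + f^3).
≈ 3.000 × (0.2500 + 0.0625 + 0.0156) ≈ 3.000 × 0.3281 ≈ 0.984 μg/mL.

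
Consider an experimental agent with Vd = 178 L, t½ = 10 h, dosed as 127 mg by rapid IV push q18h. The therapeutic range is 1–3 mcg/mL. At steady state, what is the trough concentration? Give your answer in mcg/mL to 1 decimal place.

0.3 mcg/mL

k = ln2/t½ = ln2/10 ≈ 0.069315 h⁻¹; fraction remaining f = e^(−kτ) = e^(−0.069315×18) ≈ 0.2872.
Accumulation ratio R = 1/(1 − f) ≈ 1/0.7128 ≈ 1.4029.
Each bolus raises the concentration by D/Vd = 127/178 ≈ 0.713 mcg/mL.
Cmax,ss = C₀/(1 − f) ≈ 0.713/0.7128 ≈ 1.000 mcg/mL.
Steady-state trough Cmin,ss = Cmax,ss·f ≈ 1.000 × 0.2872 ≈ 0.287 mcg/mL.
Trough 0.3 mcg/mL vs MEC 1 mcg/mL: subtherapeutic.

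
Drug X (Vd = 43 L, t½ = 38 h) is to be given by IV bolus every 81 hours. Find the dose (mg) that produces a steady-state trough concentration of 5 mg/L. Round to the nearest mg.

727 mg

τ/t½ = 81/38 ≈ 2.1316, so f = (1/2)^(81/38) ≈ 0.228208.
Cmin,ss = (D/Vd)·f/(1−f), so D = Cmin,ss·Vd·(1−f)/f.
D = 5 × 43 × (1−f)/f ≈ 5 × 43 × 3.38197 ≈ 727.12 mg.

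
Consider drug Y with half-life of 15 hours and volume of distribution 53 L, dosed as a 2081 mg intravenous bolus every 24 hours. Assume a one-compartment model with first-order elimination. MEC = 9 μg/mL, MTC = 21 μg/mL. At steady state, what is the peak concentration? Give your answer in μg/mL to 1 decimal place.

58.6 μg/mL

Over one 24-h interval, 24/15 ≈ 1.6 half-lives elapse, leaving f ≈ 0.3299 of each dose.
Accumulation ratio R = 1/(1 − f) ≈ 1/0.6701 ≈ 1.4923.
Each bolus raises the concentration by D/Vd = 2081/53 ≈ 39.264 μg/mL.
Steady-state peak Cmax,ss = C₀·R ≈ 39.264 × 1.4923 ≈ 58.594 μg/mL.
Peak 58.6 μg/mL vs MTC 21 μg/mL: exceeds toxic threshold.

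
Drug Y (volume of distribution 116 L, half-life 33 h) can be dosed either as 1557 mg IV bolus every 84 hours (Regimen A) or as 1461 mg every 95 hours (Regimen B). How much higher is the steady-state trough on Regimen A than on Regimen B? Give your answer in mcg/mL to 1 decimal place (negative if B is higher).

Regimen A: f = (1/2)^(84/33) ≈ 0.1713; Cmin,ss = (1557/116)·f/(1−f) ≈ 2.775 mcg/mL.
Regimen B: f = (1/2)^(95/33) ≈ 0.1360; Cmin,ss = (1461/116)·f/(1−f) ≈ 1.983 mcg/mL.
Difference ≈ 2.775 − 1.983 ≈ 0.792 mcg/mL.

0.8 mcg/mL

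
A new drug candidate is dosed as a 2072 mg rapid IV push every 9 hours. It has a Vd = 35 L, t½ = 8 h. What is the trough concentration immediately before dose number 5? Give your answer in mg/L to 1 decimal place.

f = (1/2)^(τ/t½) = (1/2)^(9/8) ≈ 0.4585.
C₀ = D/Vd = 2072/35 ≈ 59.200 mg/L.
Before the 5th dose, 4 doses have been given. Superposition: Cmin = C₀·(f + f² + … + f^4).
≈ 59.200 × (0.4585 + 0.2102 + 0.0964 + 0.0442) ≈ 59.200 × 0.8093 ≈ 47.911 mg/L.

47.9 mg/L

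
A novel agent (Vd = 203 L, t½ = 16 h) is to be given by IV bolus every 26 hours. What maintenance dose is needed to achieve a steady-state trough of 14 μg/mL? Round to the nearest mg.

5924 mg

τ/t½ = 26/16 ≈ 1.625, so f = (1/2)^(26/16) ≈ 0.324210.
Cmin,ss = (D/Vd)·f/(1−f), so D = Cmin,ss·Vd·(1−f)/f.
D = 14 × 203 × (1−f)/f ≈ 14 × 203 × 2.08442 ≈ 5923.92 mg.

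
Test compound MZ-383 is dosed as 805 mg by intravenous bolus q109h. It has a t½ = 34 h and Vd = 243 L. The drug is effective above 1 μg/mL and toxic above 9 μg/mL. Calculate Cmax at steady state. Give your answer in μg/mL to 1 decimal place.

3.7 μg/mL

k = ln2/t½ = ln2/34 ≈ 0.020387 h⁻¹; fraction remaining f = e^(−kτ) = e^(−0.020387×109) ≈ 0.1084.
Accumulation ratio R = 1/(1 − f) ≈ 1/0.8916 ≈ 1.1216.
Single-dose peak C₀ = D/Vd = 805/243 ≈ 3.313 μg/mL.
Steady-state peak Cmax,ss = C₀·R ≈ 3.313 × 1.1216 ≈ 3.716 μg/mL.
Peak 3.7 μg/mL vs MTC 9 μg/mL: below toxic threshold.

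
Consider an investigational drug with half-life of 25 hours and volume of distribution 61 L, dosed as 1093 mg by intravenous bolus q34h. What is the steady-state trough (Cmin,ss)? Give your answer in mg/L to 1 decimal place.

11.4 mg/L

k = ln2/t½ = ln2/25 ≈ 0.027726 h⁻¹; fraction remaining f = e^(−kτ) = e^(−0.027726×34) ≈ 0.3896.
Accumulation ratio R = 1/(1 − f) ≈ 1/0.6104 ≈ 1.6383.
Each bolus raises the concentration by D/Vd = 1093/61 ≈ 17.918 mg/L.
Cmax,ss = C₀/(1 − f) ≈ 17.918/0.6104 ≈ 29.355 mg/L.
Steady-state trough Cmin,ss = Cmax,ss·f ≈ 29.355 × 0.3896 ≈ 11.437 mg/L.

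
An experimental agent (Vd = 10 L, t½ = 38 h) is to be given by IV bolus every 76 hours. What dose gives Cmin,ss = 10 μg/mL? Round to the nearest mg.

τ/t½ = 76/38 ≈ 2, so f = (1/2)^(76/38) ≈ 0.250000.
Cmin,ss = (D/Vd)·f/(1−f), so D = Cmin,ss·Vd·(1−f)/f.
D = 10 × 10 × (1−f)/f ≈ 10 × 10 × 3.00000 ≈ 300.00 mg.

300 mg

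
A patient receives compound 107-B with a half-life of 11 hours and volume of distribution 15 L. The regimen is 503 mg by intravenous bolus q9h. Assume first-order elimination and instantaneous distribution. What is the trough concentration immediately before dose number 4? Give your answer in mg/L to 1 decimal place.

f = (1/2)^(τ/t½) = (1/2)^(9/11) ≈ 0.5672.
C₀ = D/Vd = 503/15 ≈ 33.533 mg/L.
Before the 4th dose, 3 doses have been given. Superposition: Cmin = C₀·(f + f² + … + f^3).
≈ 33.533 × (0.5672 + 0.3217 + 0.1825) ≈ 33.533 × 1.0714 ≈ 35.927 mg/L.

35.9 mg/L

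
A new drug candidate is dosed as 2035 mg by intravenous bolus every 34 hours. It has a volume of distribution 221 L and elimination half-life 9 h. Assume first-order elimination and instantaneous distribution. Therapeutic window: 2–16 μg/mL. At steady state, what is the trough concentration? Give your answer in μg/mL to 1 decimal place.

0.7 μg/mL

Over one 34-h interval, 34/9 ≈ 3.7778 half-lives elapse, leaving f ≈ 0.0729 of each dose.
Single-dose peak C₀ = D/Vd = 2035/221 ≈ 9.208 μg/mL.
Steady-state trough Cmin,ss = C₀·f/(1−f) ≈ 9.208 × 0.0729/0.9271 ≈ 0.724 μg/mL.
Trough 0.7 μg/mL vs MEC 2 μg/mL: subtherapeutic.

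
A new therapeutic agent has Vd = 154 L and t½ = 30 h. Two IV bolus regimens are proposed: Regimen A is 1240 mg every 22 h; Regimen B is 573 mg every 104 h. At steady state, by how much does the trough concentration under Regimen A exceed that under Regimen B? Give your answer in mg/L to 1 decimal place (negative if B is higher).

11.8 mg/L

Regimen A: f = (1/2)^(22/30) ≈ 0.6015; Cmin,ss = (1240/154)·f/(1−f) ≈ 12.154 mg/L.
Regimen B: f = (1/2)^(104/30) ≈ 0.0905; Cmin,ss = (573/154)·f/(1−f) ≈ 0.370 mg/L.
Difference ≈ 12.154 − 0.370 ≈ 11.784 mg/L.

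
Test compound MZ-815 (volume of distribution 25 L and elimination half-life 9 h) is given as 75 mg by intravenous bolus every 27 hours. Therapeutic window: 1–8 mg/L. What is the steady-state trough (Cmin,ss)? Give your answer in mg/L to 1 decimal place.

0.4 mg/L

The dosing interval is 3 half-lives, so f = 2^(−3) = 0.125.
At steady state, R = 1/(1 − 0.125) = 8/7.
Single-dose peak C₀ = D/Vd = 75/25 = 3 mg/L.
Steady-state peak Cmax,ss = C₀·R = 3 × 8/7 ≈ 3.429 mg/L.
Steady-state trough Cmin,ss = Cmax,ss·f ≈ 3.429 × 0.125 ≈ 0.429 mg/L.
Trough 0.4 mg/L vs MEC 1 mg/L: subtherapeutic.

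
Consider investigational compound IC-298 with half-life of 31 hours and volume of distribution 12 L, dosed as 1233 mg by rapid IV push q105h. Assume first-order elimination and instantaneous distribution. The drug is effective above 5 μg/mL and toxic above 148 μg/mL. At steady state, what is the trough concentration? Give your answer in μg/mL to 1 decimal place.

10.9 μg/mL

Over one 105-h interval, 105/31 ≈ 3.3871 half-lives elapse, leaving f ≈ 0.0956 of each dose.
At steady state, accumulation factor R = 1/(1 − e^(−kτ)) ≈ 1.1057.
Single-dose peak C₀ = D/Vd = 1233/12 ≈ 102.750 μg/mL.
Cmax,ss = C₀/(1 − f) ≈ 102.750/0.9044 ≈ 113.611 μg/mL.
Steady-state trough Cmin,ss = Cmax,ss·f ≈ 113.611 × 0.0956 ≈ 10.861 μg/mL.
Trough 10.9 μg/mL vs MEC 5 μg/mL: adequate.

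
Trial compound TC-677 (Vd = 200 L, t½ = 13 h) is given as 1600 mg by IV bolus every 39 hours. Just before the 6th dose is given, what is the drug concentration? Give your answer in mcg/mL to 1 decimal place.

f = (1/2)^(τ/t½) = (1/2)^(39/13) ≈ 0.1250.
C₀ = D/Vd = 1600/200 ≈ 8.000 mcg/mL.
Before the 6th dose, 5 doses have been given. Superposition: Cmin = C₀·(f + f² + … + f^5).
≈ 8.000 × (0.1250 + 0.0156 + 0.0020 + 0.0002 + 0.0000) ≈ 8.000 × 0.1428 ≈ 1.142 mcg/mL.

1.1 mcg/mL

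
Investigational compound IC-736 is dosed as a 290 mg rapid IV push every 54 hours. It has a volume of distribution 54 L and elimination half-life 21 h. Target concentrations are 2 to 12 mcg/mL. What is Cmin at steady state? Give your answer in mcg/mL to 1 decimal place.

τ/t½ = 54/21 ≈ 2.5714, so fraction remaining f = (1/2)^(54/21) ≈ 0.1682.
Each bolus raises the concentration by D/Vd = 290/54 ≈ 5.370 mcg/mL.
Steady-state trough Cmin,ss = C₀·f/(1−f) ≈ 5.370 × 0.1682/0.8318 ≈ 1.086 mcg/mL.
Trough 1.1 mcg/mL vs MEC 2 mcg/mL: subtherapeutic.

1.1 mcg/mL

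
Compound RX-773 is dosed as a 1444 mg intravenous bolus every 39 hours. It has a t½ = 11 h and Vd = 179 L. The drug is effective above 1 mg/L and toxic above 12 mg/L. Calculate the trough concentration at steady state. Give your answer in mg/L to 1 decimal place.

0.8 mg/L

τ/t½ = 39/11 ≈ 3.5455, so fraction remaining f = (1/2)^(39/11) ≈ 0.0856.
At steady state, accumulation factor R = 1/(1 − e^(−kτ)) ≈ 1.0936.
Single-dose peak C₀ = D/Vd = 1444/179 ≈ 8.067 mg/L.
Steady-state peak Cmax,ss = C₀·R ≈ 8.067 × 1.0936 ≈ 8.822 mg/L.
Steady-state trough Cmin,ss = Cmax,ss·f ≈ 8.822 × 0.0856 ≈ 0.755 mg/L.
Trough 0.8 mg/L vs MEC 1 mg/L: subtherapeutic.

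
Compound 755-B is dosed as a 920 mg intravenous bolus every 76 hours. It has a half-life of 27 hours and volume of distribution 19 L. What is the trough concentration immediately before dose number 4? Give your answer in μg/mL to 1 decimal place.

f = (1/2)^(τ/t½) = (1/2)^(76/27) ≈ 0.1421.
C₀ = D/Vd = 920/19 ≈ 48.421 μg/mL.
Before the 4th dose, 3 doses have been given. Superposition: Cmin = C₀·(f + f² + … + f^3).
≈ 48.421 × (0.1421 + 0.0202 + 0.0029) ≈ 48.421 × 0.1652 ≈ 7.999 μg/mL.

8.0 μg/mL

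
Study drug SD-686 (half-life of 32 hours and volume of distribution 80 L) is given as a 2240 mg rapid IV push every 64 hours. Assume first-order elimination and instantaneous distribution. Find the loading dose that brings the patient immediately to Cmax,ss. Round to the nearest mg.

2987 mg

f = (1/2)^(64/32) ≈ 0.250000; accumulation ratio R = 1/(1−f) ≈ 1.33333.
Loading dose to hit Cmax,ss on first dose: D_load = D_maint·R ≈ 2240 × 1.33333 ≈ 2986.66 mg.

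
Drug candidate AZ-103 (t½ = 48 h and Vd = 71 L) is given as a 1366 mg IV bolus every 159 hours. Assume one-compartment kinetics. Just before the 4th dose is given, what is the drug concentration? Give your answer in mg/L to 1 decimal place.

f = (1/2)^(τ/t½) = (1/2)^(159/48) ≈ 0.1007.
C₀ = D/Vd = 1366/71 ≈ 19.239 mg/L.
Before the 4th dose, 3 doses have been given. Superposition: Cmin = C₀·(f + f² + … + f^3).
≈ 19.239 × (0.1007 + 0.0101 + 0.0010) ≈ 19.239 × 0.1118 ≈ 2.151 mg/L.

2.2 mg/L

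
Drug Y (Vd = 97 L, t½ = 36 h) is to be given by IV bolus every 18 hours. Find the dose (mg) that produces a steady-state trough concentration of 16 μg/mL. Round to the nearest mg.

643 mg

τ/t½ = 18/36 ≈ 0.5, so f = (1/2)^(18/36) ≈ 0.707107.
Cmin,ss = (D/Vd)·f/(1−f), so D = Cmin,ss·Vd·(1−f)/f.
D = 16 × 97 × (1−f)/f ≈ 16 × 97 × 0.41421 ≈ 642.85 mg.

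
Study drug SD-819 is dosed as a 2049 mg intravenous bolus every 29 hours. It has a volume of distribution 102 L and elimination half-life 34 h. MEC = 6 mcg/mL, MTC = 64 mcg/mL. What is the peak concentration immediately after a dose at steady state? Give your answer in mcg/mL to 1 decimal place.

τ/t½ = 29/34 ≈ 0.85294, so fraction remaining f = (1/2)^(29/34) ≈ 0.5537.
At steady state, accumulation factor R = 1/(1 − e^(−kτ)) ≈ 2.2406.
Single-dose peak C₀ = D/Vd = 2049/102 ≈ 20.088 mcg/mL.
Steady-state peak Cmax,ss = C₀·R ≈ 20.088 × 2.2406 ≈ 45.009 mcg/mL.
Peak 45.0 mcg/mL vs MTC 64 mcg/mL: below toxic threshold.

45.0 mcg/mL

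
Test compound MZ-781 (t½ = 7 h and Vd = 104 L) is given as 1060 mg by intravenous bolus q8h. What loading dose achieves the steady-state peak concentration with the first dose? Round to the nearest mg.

f = (1/2)^(8/7) ≈ 0.452862; accumulation ratio R = 1/(1−f) ≈ 1.82769.
Loading dose to hit Cmax,ss on first dose: D_load = D_maint·R ≈ 1060 × 1.82769 ≈ 1937.35 mg.

1937 mg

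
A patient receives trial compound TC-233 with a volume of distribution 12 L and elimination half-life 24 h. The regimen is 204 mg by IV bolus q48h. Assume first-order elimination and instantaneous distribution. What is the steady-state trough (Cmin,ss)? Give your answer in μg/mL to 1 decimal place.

5.7 μg/mL

The dosing interval is 2 half-lives, so f = 2^(−2) = 0.25.
Accumulation ratio R = 1/(1 − f) = 1/0.75 = 4/3.
Single-dose peak C₀ = D/Vd = 204/12 = 17 μg/mL.
Steady-state peak Cmax,ss = C₀·R = 17 × 4/3 ≈ 22.667 μg/mL.
Steady-state trough Cmin,ss = Cmax,ss·f ≈ 22.667 × 0.25 ≈ 5.667 μg/mL.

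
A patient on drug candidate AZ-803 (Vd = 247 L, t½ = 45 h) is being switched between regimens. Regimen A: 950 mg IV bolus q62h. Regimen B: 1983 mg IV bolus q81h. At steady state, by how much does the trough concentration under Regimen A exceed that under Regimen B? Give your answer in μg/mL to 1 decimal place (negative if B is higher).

-0.8 μg/mL

Regimen A: f = (1/2)^(62/45) ≈ 0.3848; Cmin,ss = (950/247)·f/(1−f) ≈ 2.406 μg/mL.
Regimen B: f = (1/2)^(81/45) ≈ 0.2872; Cmin,ss = (1983/247)·f/(1−f) ≈ 3.235 μg/mL.
Difference ≈ 2.406 − 3.235 ≈ -0.829 μg/mL.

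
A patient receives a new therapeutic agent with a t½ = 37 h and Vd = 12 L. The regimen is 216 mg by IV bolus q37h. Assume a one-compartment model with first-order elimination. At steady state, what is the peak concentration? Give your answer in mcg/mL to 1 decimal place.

τ = 37 h = 1 half-life, so f = (1/2)^1 = 0.5.
Accumulation ratio R = 1/(1 − f) = 1/0.5 = 2/1.
Single-dose peak C₀ = D/Vd = 216/12 = 18 mcg/mL.
Steady-state peak Cmax,ss = C₀·R = 18 × 2/1 ≈ 36.000 mcg/mL.

36.0 mcg/mL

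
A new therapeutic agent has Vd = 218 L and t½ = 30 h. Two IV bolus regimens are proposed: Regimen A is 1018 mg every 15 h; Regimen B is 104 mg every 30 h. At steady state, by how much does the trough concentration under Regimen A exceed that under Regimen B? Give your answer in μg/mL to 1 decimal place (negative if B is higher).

10.8 μg/mL

Regimen A: f = (1/2)^(15/30) ≈ 0.7071; Cmin,ss = (1018/218)·f/(1−f) ≈ 11.273 μg/mL.
Regimen B: f = (1/2)^(30/30) ≈ 0.5000; Cmin,ss = (104/218)·f/(1−f) ≈ 0.477 μg/mL.
Difference ≈ 11.273 − 0.477 ≈ 10.796 μg/mL.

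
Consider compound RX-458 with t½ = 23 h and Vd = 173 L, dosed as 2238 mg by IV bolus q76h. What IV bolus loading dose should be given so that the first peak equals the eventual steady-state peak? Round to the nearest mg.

f = (1/2)^(76/23) ≈ 0.101226; accumulation ratio R = 1/(1−f) ≈ 1.11263.
Loading dose to hit Cmax,ss on first dose: D_load = D_maint·R ≈ 2238 × 1.11263 ≈ 2490.07 mg.

2490 mg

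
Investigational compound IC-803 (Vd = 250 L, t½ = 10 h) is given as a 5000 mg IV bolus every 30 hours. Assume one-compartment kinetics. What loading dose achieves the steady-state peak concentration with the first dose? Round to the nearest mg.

5714 mg

f = (1/2)^(30/10) ≈ 0.125000; accumulation ratio R = 1/(1−f) ≈ 1.14286.
Loading dose to hit Cmax,ss on first dose: D_load = D_maint·R ≈ 5000 × 1.14286 ≈ 5714.30 mg.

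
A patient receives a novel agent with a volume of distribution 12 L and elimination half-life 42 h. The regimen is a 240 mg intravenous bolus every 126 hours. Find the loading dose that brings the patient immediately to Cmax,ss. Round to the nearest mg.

f = (1/2)^(126/42) ≈ 0.125000; accumulation ratio R = 1/(1−f) ≈ 1.14286.
Loading dose to hit Cmax,ss on first dose: D_load = D_maint·R ≈ 240 × 1.14286 ≈ 274.29 mg.

274 mg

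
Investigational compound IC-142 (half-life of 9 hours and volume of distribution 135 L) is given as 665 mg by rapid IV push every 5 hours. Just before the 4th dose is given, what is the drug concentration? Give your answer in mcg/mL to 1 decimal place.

7.2 mcg/mL

f = (1/2)^(τ/t½) = (1/2)^(5/9) ≈ 0.6804.
C₀ = D/Vd = 665/135 ≈ 4.926 mcg/mL.
Before the 4th dose, 3 doses have been given. Superposition: Cmin = C₀·(f + f² + … + f^3).
≈ 4.926 × (0.6804 + 0.4629 + 0.3150) ≈ 4.926 × 1.4583 ≈ 7.184 mcg/mL.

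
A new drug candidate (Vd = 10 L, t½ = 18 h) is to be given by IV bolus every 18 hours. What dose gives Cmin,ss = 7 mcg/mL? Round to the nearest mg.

70 mg

τ/t½ = 18/18 ≈ 1, so f = (1/2)^(18/18) ≈ 0.500000.
Cmin,ss = (D/Vd)·f/(1−f), so D = Cmin,ss·Vd·(1−f)/f.
D = 7 × 10 × (1−f)/f ≈ 7 × 10 × 1.00000 ≈ 70.00 mg.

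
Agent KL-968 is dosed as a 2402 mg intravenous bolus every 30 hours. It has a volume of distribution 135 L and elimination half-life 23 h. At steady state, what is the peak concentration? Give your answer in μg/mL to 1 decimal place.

k = ln2/t½ = ln2/23 ≈ 0.030137 h⁻¹; fraction remaining f = e^(−kτ) = e^(−0.030137×30) ≈ 0.4049.
Accumulation ratio R = 1/(1 − f) ≈ 1/0.5951 ≈ 1.6804.
Each bolus raises the concentration by D/Vd = 2402/135 ≈ 17.793 μg/mL.
Cmax,ss = C₀/(1 − f) ≈ 17.793/0.5951 ≈ 29.899 μg/mL.

29.9 μg/mL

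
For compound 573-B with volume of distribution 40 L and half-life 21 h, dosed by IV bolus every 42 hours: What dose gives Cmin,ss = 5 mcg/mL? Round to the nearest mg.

600 mg

τ/t½ = 42/21 ≈ 2, so f = (1/2)^(42/21) ≈ 0.250000.
Cmin,ss = (D/Vd)·f/(1−f), so D = Cmin,ss·Vd·(1−f)/f.
D = 5 × 40 × (1−f)/f ≈ 5 × 40 × 3.00000 ≈ 600.00 mg.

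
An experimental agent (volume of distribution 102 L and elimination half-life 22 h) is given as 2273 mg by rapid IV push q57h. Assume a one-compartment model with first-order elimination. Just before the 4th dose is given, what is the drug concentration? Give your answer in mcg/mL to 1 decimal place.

4.4 mcg/mL

f = (1/2)^(τ/t½) = (1/2)^(57/22) ≈ 0.1660.
C₀ = D/Vd = 2273/102 ≈ 22.284 mcg/mL.
Before the 4th dose, 3 doses have been given. Superposition: Cmin = C₀·(f + f² + … + f^3).
≈ 22.284 × (0.1660 + 0.0276 + 0.0046) ≈ 22.284 × 0.1982 ≈ 4.417 mcg/mL.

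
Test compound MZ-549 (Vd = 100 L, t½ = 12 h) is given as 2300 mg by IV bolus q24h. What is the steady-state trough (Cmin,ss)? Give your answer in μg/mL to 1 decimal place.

7.7 μg/mL

τ = 24 h = 2 half-lives, so f = (1/2)^2 = 0.25.
At steady state, R = 1/(1 − 0.25) = 4/3.
Single-dose peak C₀ = D/Vd = 2300/100 = 23 μg/mL.
Steady-state peak Cmax,ss = C₀·R = 23 × 4/3 ≈ 30.667 μg/mL.
Steady-state trough Cmin,ss = Cmax,ss·f ≈ 30.667 × 0.25 ≈ 7.667 μg/mL.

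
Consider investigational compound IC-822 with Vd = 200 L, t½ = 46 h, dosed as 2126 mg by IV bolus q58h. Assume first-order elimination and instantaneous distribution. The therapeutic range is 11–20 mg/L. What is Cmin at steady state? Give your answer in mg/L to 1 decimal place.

7.6 mg/L

τ/t½ = 58/46 ≈ 1.2609, so fraction remaining f = (1/2)^(58/46) ≈ 0.4173.
Accumulation ratio R = 1/(1 − f) ≈ 1/0.5827 ≈ 1.7161.
Each bolus raises the concentration by D/Vd = 2126/200 ≈ 10.630 mg/L.
Cmax,ss = C₀/(1 − f) ≈ 10.630/0.5827 ≈ 18.243 mg/L.
Steady-state trough Cmin,ss = Cmax,ss·f ≈ 18.243 × 0.4173 ≈ 7.613 mg/L.
Trough 7.6 mg/L vs MEC 11 mg/L: subtherapeutic.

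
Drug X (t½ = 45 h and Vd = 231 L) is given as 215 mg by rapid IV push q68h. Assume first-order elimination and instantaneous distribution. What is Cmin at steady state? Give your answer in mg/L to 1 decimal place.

Over one 68-h interval, 68/45 ≈ 1.5111 half-lives elapse, leaving f ≈ 0.3508 of each dose.
At steady state, accumulation factor R = 1/(1 − e^(−kτ)) ≈ 1.5404.
Single-dose peak C₀ = D/Vd = 215/231 ≈ 0.931 mg/L.
Cmax,ss = C₀/(1 − f) ≈ 0.931/0.6492 ≈ 1.434 mg/L.
Steady-state trough Cmin,ss = Cmax,ss·f ≈ 1.434 × 0.3508 ≈ 0.503 mg/L.

0.5 mg/L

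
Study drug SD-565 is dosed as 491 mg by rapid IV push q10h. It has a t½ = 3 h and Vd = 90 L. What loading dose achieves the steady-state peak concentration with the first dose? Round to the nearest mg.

545 mg

f = (1/2)^(10/3) ≈ 0.099213; accumulation ratio R = 1/(1−f) ≈ 1.11014.
Loading dose to hit Cmax,ss on first dose: D_load = D_maint·R ≈ 491 × 1.11014 ≈ 545.08 mg.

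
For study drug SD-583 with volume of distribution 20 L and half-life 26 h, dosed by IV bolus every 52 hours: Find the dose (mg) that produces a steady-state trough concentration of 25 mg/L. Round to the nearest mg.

τ/t½ = 52/26 ≈ 2, so f = (1/2)^(52/26) ≈ 0.250000.
Cmin,ss = (D/Vd)·f/(1−f), so D = Cmin,ss·Vd·(1−f)/f.
D = 25 × 20 × (1−f)/f ≈ 25 × 20 × 3.00000 ≈ 1500.00 mg.

1500 mg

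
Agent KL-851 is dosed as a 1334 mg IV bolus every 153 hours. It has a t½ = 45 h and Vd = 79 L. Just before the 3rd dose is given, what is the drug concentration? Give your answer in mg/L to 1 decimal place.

1.8 mg/L

f = (1/2)^(τ/t½) = (1/2)^(153/45) ≈ 0.0947.
C₀ = D/Vd = 1334/79 ≈ 16.886 mg/L.
Before the 3rd dose, 2 doses have been given. Superposition: Cmin = C₀·(f + f²).
≈ 16.886 × (0.0947 + 0.0090) ≈ 16.886 × 0.1037 ≈ 1.751 mg/L.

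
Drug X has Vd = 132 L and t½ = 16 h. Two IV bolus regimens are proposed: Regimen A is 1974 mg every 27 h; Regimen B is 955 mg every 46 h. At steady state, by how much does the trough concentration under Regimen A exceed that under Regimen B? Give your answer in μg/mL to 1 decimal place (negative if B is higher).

5.6 μg/mL

Regimen A: f = (1/2)^(27/16) ≈ 0.3105; Cmin,ss = (1974/132)·f/(1−f) ≈ 6.734 μg/mL.
Regimen B: f = (1/2)^(46/16) ≈ 0.1363; Cmin,ss = (955/132)·f/(1−f) ≈ 1.142 μg/mL.
Difference ≈ 6.734 − 1.142 ≈ 5.592 μg/mL.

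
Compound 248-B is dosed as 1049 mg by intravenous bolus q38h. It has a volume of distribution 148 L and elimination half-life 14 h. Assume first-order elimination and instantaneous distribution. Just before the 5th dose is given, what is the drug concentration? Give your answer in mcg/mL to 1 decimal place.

1.3 mcg/mL

f = (1/2)^(τ/t½) = (1/2)^(38/14) ≈ 0.1524.
C₀ = D/Vd = 1049/148 ≈ 7.088 mcg/mL.
Before the 5th dose, 4 doses have been given. Superposition: Cmin = C₀·(f + f² + … + f^4).
≈ 7.088 × (0.1524 + 0.0232 + 0.0035 + 0.0005) ≈ 7.088 × 0.1796 ≈ 1.273 mcg/mL.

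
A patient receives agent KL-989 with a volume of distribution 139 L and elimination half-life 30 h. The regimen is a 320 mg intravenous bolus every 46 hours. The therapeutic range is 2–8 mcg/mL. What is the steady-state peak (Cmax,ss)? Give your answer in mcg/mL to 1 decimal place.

3.5 mcg/mL

k = ln2/t½ = ln2/30 ≈ 0.023105 h⁻¹; fraction remaining f = e^(−kτ) = e^(−0.023105×46) ≈ 0.3455.
Accumulation ratio R = 1/(1 − f) ≈ 1/0.6545 ≈ 1.5279.
Each bolus raises the concentration by D/Vd = 320/139 ≈ 2.302 mcg/mL.
Steady-state peak Cmax,ss = C₀·R ≈ 2.302 × 1.5279 ≈ 3.517 mcg/mL.
Peak 3.5 mcg/mL vs MTC 8 mcg/mL: below toxic threshold.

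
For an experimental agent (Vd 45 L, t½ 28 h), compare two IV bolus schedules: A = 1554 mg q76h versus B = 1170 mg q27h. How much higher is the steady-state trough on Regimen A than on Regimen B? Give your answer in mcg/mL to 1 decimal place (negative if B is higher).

Regimen A: f = (1/2)^(76/28) ≈ 0.1524; Cmin,ss = (1554/45)·f/(1−f) ≈ 6.209 mcg/mL.
Regimen B: f = (1/2)^(27/28) ≈ 0.5125; Cmin,ss = (1170/45)·f/(1−f) ≈ 27.333 mcg/mL.
Difference ≈ 6.209 − 27.333 ≈ -21.124 mcg/mL.

-21.1 mcg/mL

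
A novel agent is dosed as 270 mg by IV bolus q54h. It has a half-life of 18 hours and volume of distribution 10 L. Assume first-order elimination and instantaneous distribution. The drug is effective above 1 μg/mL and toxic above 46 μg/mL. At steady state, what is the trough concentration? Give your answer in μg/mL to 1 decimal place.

3.9 μg/mL

τ = 54 h = 3 half-lives, so f = (1/2)^3 = 0.125.
Accumulation ratio R = 1/(1 − f) = 1/0.875 = 8/7.
Single-dose peak C₀ = D/Vd = 270/10 = 27 μg/mL.
Steady-state peak Cmax,ss = C₀·R = 27 × 8/7 ≈ 30.857 μg/mL.
Steady-state trough Cmin,ss = Cmax,ss·f ≈ 30.857 × 0.125 ≈ 3.857 μg/mL.
Trough 3.9 μg/mL vs MEC 1 μg/mL: adequate.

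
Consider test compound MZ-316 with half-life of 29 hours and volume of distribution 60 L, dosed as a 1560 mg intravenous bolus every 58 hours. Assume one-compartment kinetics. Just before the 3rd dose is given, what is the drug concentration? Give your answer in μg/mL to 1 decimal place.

f = (1/2)^(τ/t½) = (1/2)^(58/29) ≈ 0.2500.
C₀ = D/Vd = 1560/60 ≈ 26.000 μg/mL.
Before the 3rd dose, 2 doses have been given. Superposition: Cmin = C₀·(f + f²).
≈ 26.000 × (0.2500 + 0.0625) ≈ 26.000 × 0.3125 ≈ 8.125 μg/mL.

8.1 μg/mL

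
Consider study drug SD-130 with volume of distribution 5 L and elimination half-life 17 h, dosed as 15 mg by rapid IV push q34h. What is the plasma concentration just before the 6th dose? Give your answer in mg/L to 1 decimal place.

1.0 mg/L

f = (1/2)^(τ/t½) = (1/2)^(34/17) ≈ 0.2500.
C₀ = D/Vd = 15/5 ≈ 3.000 mg/L.
Before the 6th dose, 5 doses have been given. Superposition: Cmin = C₀·(f + f² + … + f^5).
≈ 3.000 × (0.2500 + 0.0625 + 0.0156 + 0.0039 + 0.0010) ≈ 3.000 × 0.3330 ≈ 0.999 mg/L.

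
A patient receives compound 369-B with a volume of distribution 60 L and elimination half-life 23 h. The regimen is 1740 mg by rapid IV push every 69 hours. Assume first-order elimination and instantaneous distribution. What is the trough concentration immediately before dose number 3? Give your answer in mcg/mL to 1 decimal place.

f = (1/2)^(τ/t½) = (1/2)^(69/23) ≈ 0.1250.
C₀ = D/Vd = 1740/60 ≈ 29.000 mcg/mL.
Before the 3rd dose, 2 doses have been given. Superposition: Cmin = C₀·(f + f²).
≈ 29.000 × (0.1250 + 0.0156) ≈ 29.000 × 0.1406 ≈ 4.077 mcg/mL.

4.1 mcg/mL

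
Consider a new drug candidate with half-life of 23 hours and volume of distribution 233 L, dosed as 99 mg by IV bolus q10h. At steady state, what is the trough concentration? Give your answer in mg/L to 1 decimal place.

k = ln2/t½ = ln2/23 ≈ 0.030137 h⁻¹; fraction remaining f = e^(−kτ) = e^(−0.030137×10) ≈ 0.7398.
At steady state, accumulation factor R = 1/(1 − e^(−kτ)) ≈ 3.8432.
Single-dose peak C₀ = D/Vd = 99/233 ≈ 0.425 mg/L.
Cmax,ss = C₀/(1 − f) ≈ 0.425/0.2602 ≈ 1.633 mg/L.
Steady-state trough Cmin,ss = Cmax,ss·f ≈ 1.633 × 0.7398 ≈ 1.208 mg/L.

1.2 mg/L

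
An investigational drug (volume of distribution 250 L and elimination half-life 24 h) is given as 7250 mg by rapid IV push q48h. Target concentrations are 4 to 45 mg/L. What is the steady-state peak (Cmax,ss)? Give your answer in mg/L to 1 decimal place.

38.7 mg/L

The dosing interval is 2 half-lives, so f = 2^(−2) = 0.25.
At steady state, R = 1/(1 − 0.25) = 4/3.
Single-dose peak C₀ = D/Vd = 7250/250 = 29 mg/L.
Steady-state peak Cmax,ss = C₀·R = 29 × 4/3 ≈ 38.667 mg/L.
Peak 38.7 mg/L vs MTC 45 mg/L: below toxic threshold.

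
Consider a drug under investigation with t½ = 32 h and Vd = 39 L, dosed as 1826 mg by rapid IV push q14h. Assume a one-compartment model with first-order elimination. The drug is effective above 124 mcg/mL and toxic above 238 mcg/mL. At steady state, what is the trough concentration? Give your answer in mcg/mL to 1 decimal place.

k = ln2/t½ = ln2/32 ≈ 0.021661 h⁻¹; fraction remaining f = e^(−kτ) = e^(−0.021661×14) ≈ 0.7384.
At steady state, accumulation factor R = 1/(1 − e^(−kτ)) ≈ 3.8226.
Each bolus raises the concentration by D/Vd = 1826/39 ≈ 46.821 mcg/mL.
Steady-state peak Cmax,ss = C₀·R ≈ 46.821 × 3.8226 ≈ 178.978 mcg/mL.
One interval later, Cmin,ss = Cmax,ss·e^(−kτ) ≈ 178.978 × 0.7384 ≈ 132.157 mcg/mL.
Trough 132.2 mcg/mL vs MEC 124 mcg/mL: adequate.

132.2 mcg/mL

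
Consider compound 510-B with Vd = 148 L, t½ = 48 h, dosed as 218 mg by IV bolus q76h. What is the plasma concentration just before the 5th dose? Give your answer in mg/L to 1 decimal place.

f = (1/2)^(τ/t½) = (1/2)^(76/48) ≈ 0.3337.
C₀ = D/Vd = 218/148 ≈ 1.473 mg/L.
Before the 5th dose, 4 doses have been given. Superposition: Cmin = C₀·(f + f² + … + f^4).
≈ 1.473 × (0.3337 + 0.1114 + 0.0372 + 0.0124) ≈ 1.473 × 0.4947 ≈ 0.729 mg/L.

0.7 mg/L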